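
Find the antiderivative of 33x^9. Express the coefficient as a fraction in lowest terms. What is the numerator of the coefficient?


Apply the power rule for integration:
integral of ax^n dx = a/(n+1) * x^(n+1) + C
integral of 33x^9 dx
= 33/10 * x^10 + C
The coefficient in lowest terms is 33/10, and its numerator is 33

33


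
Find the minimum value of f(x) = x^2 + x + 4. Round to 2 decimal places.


For a quadratic f(x) = ax^2 + bx + c with a > 0, the minimum is at the vertex.
Vertex x-coordinate: x = -b/(2a)
x = -(1) / (2 * 1)
x = -1/2
Substitute back to find the minimum value:
f(-1/2) = 1 * (-1/2)^2 + 1 * (-1/2) + 4
= 1/4 - 1/2 + 4
= 15/4 = 3.75

3.75


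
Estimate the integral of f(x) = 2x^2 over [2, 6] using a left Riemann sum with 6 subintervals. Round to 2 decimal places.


Left Riemann sum uses left endpoints of each subinterval.
Interval: [2, 6], n = 6
dx = (6 - 2) / 6 = 2/3
Left endpoints: [2, 8/3, 10/3, 4, 14/3, 16/3]
f values: [8, 128/9, 200/9, 32, 392/9, 512/9]
Sum = dx * (sum of f values)
= 2/3 * 1592/9
= 3184/27 ≈ 117.93

117.93


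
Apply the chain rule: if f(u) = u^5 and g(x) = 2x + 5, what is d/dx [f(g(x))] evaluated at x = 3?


Using the chain rule: (f(g(x)))' = f'(g(x)) * g'(x)
First, find g(3):
g(3) = 2 * 3 + 5 = 11
Next, f'(u) = 5u^4
And g'(x) = 2
So f'(g(3)) * g'(3)
= 5 * 11^4 * 2
= 5 * 14641 * 2
= 146410

146410


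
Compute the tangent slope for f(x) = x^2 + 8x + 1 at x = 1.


The slope of the tangent line equals f'(x) at the point.
f(x) = x^2 + 8x + 1
f'(x) = 2x + 8
At x = 1:
f'(1) = 2 * 1 + 8
= 2 + 8
= 10

10


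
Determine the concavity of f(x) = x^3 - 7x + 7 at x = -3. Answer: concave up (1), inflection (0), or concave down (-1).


Concavity is determined by the sign of f''(x).
f(x) = x^3 - 7x + 7
f'(x) = 3x^2 - 7
f''(x) = 6x
f''(-3) = 6 * (-3) + 0
= -18 + 0
= -18
Since f''(-3) < 0, the function is concave down (-1)

-1


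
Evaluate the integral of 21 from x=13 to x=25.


The integral of a constant k over [a, b] equals k * (b - a).
integral from 13 to 25 of 21 dx
= 21 * (25 - 13)
= 21 * 12
= 252

252


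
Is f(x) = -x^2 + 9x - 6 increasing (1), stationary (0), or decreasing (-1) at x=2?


Compute f'(x) to determine behavior:
f'(x) = -2x + 9
f'(2) = -2 * 2 + 9
= -4 + 9
= 5
Since f'(2) > 0, the function is increasing (1)

1


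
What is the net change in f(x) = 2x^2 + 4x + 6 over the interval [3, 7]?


Net change = f(b) - f(a)
f(x) = 2x^2 + 4x + 6
Compute f(7):
f(7) = 2 * 7^2 + 4 * 7 + 6
= 98 + 28 + 6
= 132
Compute f(3):
f(3) = 2 * 3^2 + 4 * 3 + 6
= 18 + 12 + 6
= 36
Net change = 132 - 36 = 96

96


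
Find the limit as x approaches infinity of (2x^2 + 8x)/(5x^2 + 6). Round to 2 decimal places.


For limits at infinity with equal-degree polynomials,
we compare leading coefficients.
Numerator leading term: 2x^2
Denominator leading term: 5x^2
Divide both by x^2:
lim = (2 + 8/x) / (5 + 6/x^2)
As x -> infinity, the 1/x and 1/x^2 terms vanish:
= 2/5 = 0.40

0.40


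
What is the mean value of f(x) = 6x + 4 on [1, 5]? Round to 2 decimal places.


Average value = 1/(b-a) * integral from a to b of f(x) dx
First compute the integral of 6x + 4:
F(x) = 3x^2 + 4x
F(5) = 3 * 25 + 4 * 5 = 95
F(1) = 3 * 1 + 4 * 1 = 7
Integral = 95 - 7 = 88
Average = 88 / (5 - 1) = 88 / 4
= 22 = 22.00

22.00


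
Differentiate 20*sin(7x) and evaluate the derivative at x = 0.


Apply the chain rule to differentiate 20*sin(7x):
d/dx [20*sin(7x)]
= 20 * cos(7x) * d/dx(7x)
= 20 * 7 * cos(7x)
= 140 * cos(7x)
Evaluate at x = 0:
= 140 * cos(0)
= 140 * 1
= 140

140


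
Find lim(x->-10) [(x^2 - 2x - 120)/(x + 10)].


Direct substitution gives 0/0, so we factor the numerator.
Factor: (x^2 - 2x - 120) = (x + 10)(x - 12)
Cancel the common factor (x + 10):
(x^2 - 2x - 120)/(x + 10) = (x - 12)
Now substitute x = -10:
= (-10) - (12) = -22

-22


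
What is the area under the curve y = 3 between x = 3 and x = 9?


The area under a constant function y = 3 is a rectangle.
Width = 9 - 3 = 6
Height = 3
Area = width * height
= 6 * 3
= 18

18


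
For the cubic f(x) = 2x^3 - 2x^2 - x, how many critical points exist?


Find where f'(x) = 0:
f(x) = 2x^3 - 2x^2 - x
f'(x) = 6x^2 - 4x - 1
This is a quadratic in x. Use the discriminant to count real roots.
Discriminant = (-4)^2 - 4 * 6 * (-1)
= 16 - (-24)
= 40
Since discriminant > 0, f'(x) = 0 has 2 real solutions.
Number of critical points: 2

2


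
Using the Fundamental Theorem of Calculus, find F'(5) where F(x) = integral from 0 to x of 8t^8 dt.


By the Fundamental Theorem of Calculus (Part 1):
If F(x) = integral from 0 to x of f(t) dt, then F'(x) = f(x)
Here f(t) = 8t^8
So F'(x) = 8x^8
Evaluate at x = 5:
F'(5) = 8 * 5^8
= 8 * 390625
= 3125000

3125000


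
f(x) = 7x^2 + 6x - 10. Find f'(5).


Differentiate term by term using power and sum rules:
f(x) = 7x^2 + 6x - 10
f'(x) = 14x + 6
Substitute x = 5:
f'(5) = 14 * 5 + 6
= 70 + 6
= 76

76


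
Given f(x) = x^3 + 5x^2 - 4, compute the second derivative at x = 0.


First derivative:
f'(x) = 3x^2 + 10x
Second derivative:
f''(x) = 6x + 10
Substitute x = 0:
f''(0) = 6 * 0 + 10
= 0 + 10
= 10

10


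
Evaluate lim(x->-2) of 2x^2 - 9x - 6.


Since polynomials are continuous, we use direct substitution.
lim(x->-2) of 2x^2 - 9x - 6
= 2 * (-2)^2 - 9 * (-2) - 6
= 8 + 18 - 6
= 20

20


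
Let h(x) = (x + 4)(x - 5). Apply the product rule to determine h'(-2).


Let u(x) = x + 4 and v(x) = x - 5
u'(x) = 1
v'(x) = 1
Product rule: h'(x) = u'(x)*v(x) + u(x)*v'(x)
= 1 * (x - 5) + (x + 4) * 1
At x = -2:
u(-2) = 1 * (-2) + 4 = 2
v(-2) = 1 * (-2) - 5 = -7
h'(-2) = 1 * (-7) + 2 * 1
= -7 + 2
= -5

-5


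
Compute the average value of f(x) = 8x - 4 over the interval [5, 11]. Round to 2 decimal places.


Average value = 1/(b-a) * integral from a to b of f(x) dx
First compute the integral of 8x - 4:
F(x) = 4x^2 - 4x
F(11) = 4 * 121 - 4 * 11 = 440
F(5) = 4 * 25 - 4 * 5 = 80
Integral = 440 - 80 = 360
Average = 360 / (11 - 5) = 360 / 6
= 60 = 60.00

60.00


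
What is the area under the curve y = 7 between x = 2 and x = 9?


The area under a constant function y = 7 is a rectangle.
Width = 9 - 2 = 7
Height = 7
Area = width * height
= 7 * 7
= 49

49


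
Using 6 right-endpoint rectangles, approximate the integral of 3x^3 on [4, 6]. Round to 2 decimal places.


Right Riemann sum uses right endpoints of each subinterval.
Interval: [4, 6], n = 6
dx = (6 - 4) / 6 = 1/3
Right endpoints: [13/3, 14/3, 5, 16/3, 17/3, 6]
f values: [2197/9, 2744/9, 375, 4096/9, 4913/9, 648]
Sum = dx * (sum of f values)
= 1/3 * 2573
= 2573/3 ≈ 857.67

857.67


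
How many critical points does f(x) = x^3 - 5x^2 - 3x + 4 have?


Find where f'(x) = 0:
f(x) = x^3 - 5x^2 - 3x + 4
f'(x) = 3x^2 - 10x - 3
This is a quadratic in x. Use the discriminant to count real roots.
Discriminant = (-10)^2 - 4 * 3 * (-3)
= 100 - (-36)
= 136
Since discriminant > 0, f'(x) = 0 has 2 real solutions.
Number of critical points: 2

2


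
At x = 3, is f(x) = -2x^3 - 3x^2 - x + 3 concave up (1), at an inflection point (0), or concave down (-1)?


Concavity is determined by the sign of f''(x).
f(x) = -2x^3 - 3x^2 - x + 3
f'(x) = -6x^2 - 6x - 1
f''(x) = -12x - 6
f''(3) = -12 * 3 - 6
= -36 - 6
= -42
Since f''(3) < 0, the function is concave down (-1)

-1


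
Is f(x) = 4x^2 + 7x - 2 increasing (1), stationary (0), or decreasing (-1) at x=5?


Compute f'(x) to determine behavior:
f'(x) = 8x + 7
f'(5) = 8 * 5 + 7
= 40 + 7
= 47
Since f'(5) > 0, the function is increasing (1)

1


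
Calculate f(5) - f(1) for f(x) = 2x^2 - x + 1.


Net change = f(b) - f(a)
f(x) = 2x^2 - x + 1
Compute f(5):
f(5) = 2 * 5^2 - 1 * 5 + 1
= 50 - 5 + 1
= 46
Compute f(1):
f(1) = 2 * 1^2 - 1 * 1 + 1
= 2 - 1 + 1
= 2
Net change = 46 - 2 = 44

44


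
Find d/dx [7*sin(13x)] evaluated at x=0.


Apply the chain rule to differentiate 7*sin(13x):
d/dx [7*sin(13x)]
= 7 * cos(13x) * d/dx(13x)
= 7 * 13 * cos(13x)
= 91 * cos(13x)
Evaluate at x = 0:
= 91 * cos(0)
= 91 * 1
= 91

91


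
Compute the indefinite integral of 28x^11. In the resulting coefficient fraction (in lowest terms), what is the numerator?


Apply the power rule for integration:
integral of ax^n dx = a/(n+1) * x^(n+1) + C
integral of 28x^11 dx
= 28/12 * x^12 + C
= 7/3 * x^12 + C
The coefficient in lowest terms is 7/3, and its numerator is 7

7


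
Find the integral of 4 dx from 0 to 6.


The integral of a constant k over [a, b] equals k * (b - a).
integral from 0 to 6 of 4 dx
= 4 * (6 - 0)
= 4 * 6
= 24

24


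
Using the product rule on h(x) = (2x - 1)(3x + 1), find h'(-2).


Let u(x) = 2x - 1 and v(x) = 3x + 1
u'(x) = 2
v'(x) = 3
Product rule: h'(x) = u'(x)*v(x) + u(x)*v'(x)
= 2 * (3x + 1) + (2x - 1) * 3
At x = -2:
u(-2) = 2 * (-2) - 1 = -5
v(-2) = 3 * (-2) + 1 = -5
h'(-2) = 2 * (-5) + (-5) * 3
= -10 - 15
= -25

-25


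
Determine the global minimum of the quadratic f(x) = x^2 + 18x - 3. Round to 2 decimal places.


For a quadratic f(x) = ax^2 + bx + c with a > 0, the minimum is at the vertex.
Vertex x-coordinate: x = -b/(2a)
x = -(18) / (2 * 1)
x = -18/2 = -9
Substitute back to find the minimum value:
f(-9) = 1 * (-9)^2 + 18 * (-9) - 3
= 81 - 162 - 3
= -84 = -84.00

-84.00


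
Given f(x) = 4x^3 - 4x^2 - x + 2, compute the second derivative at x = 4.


First derivative:
f'(x) = 12x^2 - 8x - 1
Second derivative:
f''(x) = 24x - 8
Substitute x = 4:
f''(4) = 24 * 4 - 8
= 96 - 8
= 88

88


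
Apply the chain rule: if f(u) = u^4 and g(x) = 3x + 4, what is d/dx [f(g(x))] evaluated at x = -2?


Using the chain rule: (f(g(x)))' = f'(g(x)) * g'(x)
First, find g(-2):
g(-2) = 3 * (-2) + 4 = -2
Next, f'(u) = 4u^3
And g'(x) = 3
So f'(g(-2)) * g'(-2)
= 4 * (-2)^3 * 3
= 4 * (-8) * 3
= -96

-96


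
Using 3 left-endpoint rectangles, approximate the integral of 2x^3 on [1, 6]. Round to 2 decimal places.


Left Riemann sum uses left endpoints of each subinterval.
Interval: [1, 6], n = 3
dx = (6 - 1) / 3 = 5/3
Left endpoints: [1, 8/3, 13/3]
f values: [2, 1024/27, 4394/27]
Sum = dx * (sum of f values)
= 5/3 * 608/3
= 3040/9 ≈ 337.78

337.78


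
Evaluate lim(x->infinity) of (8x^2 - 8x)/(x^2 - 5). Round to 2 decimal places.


For limits at infinity with equal-degree polynomials,
we compare leading coefficients.
Numerator leading term: 8x^2
Denominator leading term: x^2
Divide both by x^2:
lim = (8 - 8/x) / (1 - 5/x^2)
As x -> infinity, the 1/x and 1/x^2 terms vanish:
= 8/1 = 8 = 8.00

8.00


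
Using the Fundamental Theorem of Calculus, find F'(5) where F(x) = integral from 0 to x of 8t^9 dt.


By the Fundamental Theorem of Calculus (Part 1):
If F(x) = integral from 0 to x of f(t) dt, then F'(x) = f(x)
Here f(t) = 8t^9
So F'(x) = 8x^9
Evaluate at x = 5:
F'(5) = 8 * 5^9
= 8 * 1953125
= 15625000

15625000


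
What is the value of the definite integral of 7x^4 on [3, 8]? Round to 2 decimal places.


Find the antiderivative of 7x^4:
F(x) = 7/5 * x^5
Apply the Fundamental Theorem of Calculus:
F(8) - F(3)
= 7/5 * 8^5 - 7/5 * 3^5
= 7/5 * (32768 - 243)
= 7/5 * 32525
= 45535 = 45535.00

45535.00


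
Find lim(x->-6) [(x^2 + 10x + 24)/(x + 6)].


Direct substitution gives 0/0, so we factor the numerator.
Factor: (x^2 + 10x + 24) = (x + 6)(x + 4)
Cancel the common factor (x + 6):
(x^2 + 10x + 24)/(x + 6) = (x + 4)
Now substitute x = -6:
= (-6) - (-4) = -2

-2


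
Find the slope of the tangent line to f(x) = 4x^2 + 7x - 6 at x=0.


The slope of the tangent line equals f'(x) at the point.
f(x) = 4x^2 + 7x - 6
f'(x) = 8x + 7
At x = 0:
f'(0) = 8 * 0 + 7
= 0 + 7
= 7

7


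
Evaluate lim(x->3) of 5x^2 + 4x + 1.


Since polynomials are continuous, we use direct substitution.
lim(x->3) of 5x^2 + 4x + 1
= 5 * 3^2 + 4 * 3 + 1
= 45 + 12 + 1
= 58

58


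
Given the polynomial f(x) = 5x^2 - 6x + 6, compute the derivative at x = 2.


Differentiate term by term using power and sum rules:
f(x) = 5x^2 - 6x + 6
f'(x) = 10x - 6
Substitute x = 2:
f'(2) = 10 * 2 - 6
= 20 - 6
= 14

14


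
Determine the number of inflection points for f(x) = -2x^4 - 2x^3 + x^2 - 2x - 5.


Inflection points occur where f''(x) = 0 and concavity changes.
f(x) = -2x^4 - 2x^3 + x^2 - 2x - 5
f'(x) = -8x^3 - 6x^2 + 2x - 2
f''(x) = -24x^2 - 12x + 2
This is a quadratic in x. Use the discriminant to count real roots.
Discriminant = (-12)^2 - 4 * (-24) * 2
= 144 - (-192)
= 336
Since discriminant > 0, f''(x) = 0 has 2 distinct real solutions.
A quadratic with two distinct real roots changes sign at each root, so concavity changes at both.
Number of inflection points: 2

2


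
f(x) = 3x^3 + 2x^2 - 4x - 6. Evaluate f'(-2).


Differentiate f(x) = 3x^3 + 2x^2 - 4x - 6 term by term:
f'(x) = 9x^2 + 4x - 4
Substitute x = -2:
f'(-2) = 9 * (-2)^2 + 4 * (-2) - 4
= 36 - 8 - 4
= 24

24


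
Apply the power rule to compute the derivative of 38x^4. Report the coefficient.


We apply the power rule: d/dx [ax^n] = a*n * x^(n-1)
d/dx [38x^4]
= 38 * 4 * x^(4-1)
= 152x^3
The coefficient is 152

152


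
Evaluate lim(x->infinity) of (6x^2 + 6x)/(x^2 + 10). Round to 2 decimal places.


For limits at infinity with equal-degree polynomials,
we compare leading coefficients.
Numerator leading term: 6x^2
Denominator leading term: x^2
Divide both by x^2:
lim = (6 + 6/x) / (1 + 10/x^2)
As x -> infinity, the 1/x and 1/x^2 terms vanish:
= 6/1 = 6 = 6.00

6.00


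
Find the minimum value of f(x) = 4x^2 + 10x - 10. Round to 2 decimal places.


For a quadratic f(x) = ax^2 + bx + c with a > 0, the minimum is at the vertex.
Vertex x-coordinate: x = -b/(2a)
x = -(10) / (2 * 4)
x = -10/8 = -5/4
Substitute back to find the minimum value:
f(-5/4) = 4 * (-5/4)^2 + 10 * (-5/4) - 10
= 25/4 - 25/2 - 10
= -65/4 = -16.25

-16.25


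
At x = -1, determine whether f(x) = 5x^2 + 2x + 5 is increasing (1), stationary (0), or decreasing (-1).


Compute f'(x) to determine behavior:
f'(x) = 10x + 2
f'(-1) = 10 * (-1) + 2
= -10 + 2
= -8
Since f'(-1) < 0, the function is decreasing (-1)

-1


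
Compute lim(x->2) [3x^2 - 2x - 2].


Since polynomials are continuous, we use direct substitution.
lim(x->2) of 3x^2 - 2x - 2
= 3 * 2^2 - 2 * 2 - 2
= 12 - 4 - 2
= 6

6


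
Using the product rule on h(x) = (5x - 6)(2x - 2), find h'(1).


Let u(x) = 5x - 6 and v(x) = 2x - 2
u'(x) = 5
v'(x) = 2
Product rule: h'(x) = u'(x)*v(x) + u(x)*v'(x)
= 5 * (2x - 2) + (5x - 6) * 2
At x = 1:
u(1) = 5 * 1 - 6 = -1
v(1) = 2 * 1 - 2 = 0
h'(1) = 5 * 0 + (-1) * 2
= 0 - 2
= -2

-2


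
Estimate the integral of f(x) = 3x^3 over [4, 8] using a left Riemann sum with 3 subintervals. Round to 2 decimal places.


Left Riemann sum uses left endpoints of each subinterval.
Interval: [4, 8], n = 3
dx = (8 - 4) / 3 = 4/3
Left endpoints: [4, 16/3, 20/3]
f values: [192, 4096/9, 8000/9]
Sum = dx * (sum of f values)
= 4/3 * 1536
= 2048 = 2048.00

2048.00


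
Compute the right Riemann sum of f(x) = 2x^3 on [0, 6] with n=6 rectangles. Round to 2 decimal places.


Right Riemann sum uses right endpoints of each subinterval.
Interval: [0, 6], n = 6
dx = (6 - 0) / 6 = 1
Right endpoints: [1, 2, 3, 4, 5, 6]
f values: [2, 16, 54, 128, 250, 432]
Sum = dx * (sum of f values)
= 1 * 882
= 882 = 882.00

882.00


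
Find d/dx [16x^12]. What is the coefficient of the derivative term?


We apply the power rule: d/dx [ax^n] = a*n * x^(n-1)
d/dx [16x^12]
= 16 * 12 * x^(12-1)
= 192x^11
The coefficient is 192

192


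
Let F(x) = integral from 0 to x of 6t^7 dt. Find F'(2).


By the Fundamental Theorem of Calculus (Part 1):
If F(x) = integral from 0 to x of f(t) dt, then F'(x) = f(x)
Here f(t) = 6t^7
So F'(x) = 6x^7
Evaluate at x = 2:
F'(2) = 6 * 2^7
= 6 * 128
= 768

768


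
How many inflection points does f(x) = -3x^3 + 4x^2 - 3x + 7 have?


Inflection points occur where f''(x) = 0 and concavity changes.
f(x) = -3x^3 + 4x^2 - 3x + 7
f'(x) = -9x^2 + 8x - 3
f''(x) = -18x + 8
Set f''(x) = 0:
-18x + 8 = 0
x = -8 / (-18) = 4/9
Since f''(x) is linear (degree 1), it changes sign at this point.
Therefore there is exactly 1 inflection point.

1


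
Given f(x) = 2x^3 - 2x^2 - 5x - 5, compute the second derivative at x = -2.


First derivative:
f'(x) = 6x^2 - 4x - 5
Second derivative:
f''(x) = 12x - 4
Substitute x = -2:
f''(-2) = 12 * (-2) - 4
= -24 - 4
= -28

-28


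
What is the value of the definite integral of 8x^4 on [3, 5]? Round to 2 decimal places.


Find the antiderivative of 8x^4:
F(x) = 8/5 * x^5
Apply the Fundamental Theorem of Calculus:
F(5) - F(3)
= 8/5 * 5^5 - 8/5 * 3^5
= 8/5 * (3125 - 243)
= 8/5 * 2882
= 23056/5 = 4611.20

4611.20


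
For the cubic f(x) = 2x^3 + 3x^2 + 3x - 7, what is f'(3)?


Differentiate f(x) = 2x^3 + 3x^2 + 3x - 7 term by term:
f'(x) = 6x^2 + 6x + 3
Substitute x = 3:
f'(3) = 6 * 3^2 + 6 * 3 + 3
= 54 + 18 + 3
= 75

75


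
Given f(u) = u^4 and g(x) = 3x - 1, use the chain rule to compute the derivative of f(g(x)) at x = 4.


Using the chain rule: (f(g(x)))' = f'(g(x)) * g'(x)
First, find g(4):
g(4) = 3 * 4 - 1 = 11
Next, f'(u) = 4u^3
And g'(x) = 3
So f'(g(4)) * g'(4)
= 4 * 11^3 * 3
= 4 * 1331 * 3
= 15972

15972


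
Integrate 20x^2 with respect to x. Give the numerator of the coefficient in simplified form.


Apply the power rule for integration:
integral of ax^n dx = a/(n+1) * x^(n+1) + C
integral of 20x^2 dx
= 20/3 * x^3 + C
The coefficient in lowest terms is 20/3, and its numerator is 20

20


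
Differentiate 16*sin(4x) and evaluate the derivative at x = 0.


Apply the chain rule to differentiate 16*sin(4x):
d/dx [16*sin(4x)]
= 16 * cos(4x) * d/dx(4x)
= 16 * 4 * cos(4x)
= 64 * cos(4x)
Evaluate at x = 0:
= 64 * cos(0)
= 64 * 1
= 64

64


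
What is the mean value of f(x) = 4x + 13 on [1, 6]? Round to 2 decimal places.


Average value = 1/(b-a) * integral from a to b of f(x) dx
First compute the integral of 4x + 13:
F(x) = 2x^2 + 13x
F(6) = 2 * 36 + 13 * 6 = 150
F(1) = 2 * 1 + 13 * 1 = 15
Integral = 150 - 15 = 135
Average = 135 / (6 - 1) = 135 / 5
= 27 = 27.00

27.00


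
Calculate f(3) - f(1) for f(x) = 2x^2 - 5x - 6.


Net change = f(b) - f(a)
f(x) = 2x^2 - 5x - 6
Compute f(3):
f(3) = 2 * 3^2 - 5 * 3 - 6
= 18 - 15 - 6
= -3
Compute f(1):
f(1) = 2 * 1^2 - 5 * 1 - 6
= 2 - 5 - 6
= -9
Net change = -3 - (-9) = 6

6


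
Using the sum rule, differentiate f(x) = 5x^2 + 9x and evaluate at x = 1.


Differentiate term by term using power and sum rules:
f(x) = 5x^2 + 9x
f'(x) = 10x + 9
Substitute x = 1:
f'(1) = 10 * 1 + 9
= 10 + 9
= 19

19


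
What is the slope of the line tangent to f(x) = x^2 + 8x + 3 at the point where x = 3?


The slope of the tangent line equals f'(x) at the point.
f(x) = x^2 + 8x + 3
f'(x) = 2x + 8
At x = 3:
f'(3) = 2 * 3 + 8
= 6 + 8
= 14

14


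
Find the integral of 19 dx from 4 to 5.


The integral of a constant k over [a, b] equals k * (b - a).
integral from 4 to 5 of 19 dx
= 19 * (5 - 4)
= 19 * 1
= 19

19


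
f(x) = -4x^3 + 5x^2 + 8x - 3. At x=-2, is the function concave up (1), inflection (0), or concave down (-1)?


Concavity is determined by the sign of f''(x).
f(x) = -4x^3 + 5x^2 + 8x - 3
f'(x) = -12x^2 + 10x + 8
f''(x) = -24x + 10
f''(-2) = -24 * (-2) + 10
= 48 + 10
= 58
Since f''(-2) > 0, the function is concave up (1)

1


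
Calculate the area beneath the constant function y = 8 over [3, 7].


The area under a constant function y = 8 is a rectangle.
Width = 7 - 3 = 4
Height = 8
Area = width * height
= 4 * 8
= 32

32


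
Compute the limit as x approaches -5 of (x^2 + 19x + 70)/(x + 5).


Direct substitution gives 0/0, so we factor the numerator.
Factor: (x^2 + 19x + 70) = (x + 5)(x + 14)
Cancel the common factor (x + 5):
(x^2 + 19x + 70)/(x + 5) = (x + 14)
Now substitute x = -5:
= (-5) - (-14) = 9

9


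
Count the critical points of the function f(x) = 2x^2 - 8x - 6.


Find where f'(x) = 0:
f'(x) = 4x - 8
Set f'(x) = 0:
4x - 8 = 0
x = 8 / 4 = 2
This is a linear equation in x, so there is exactly one solution.
Number of critical points: 1

1


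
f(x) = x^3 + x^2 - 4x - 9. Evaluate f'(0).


Differentiate f(x) = x^3 + x^2 - 4x - 9 term by term:
f'(x) = 3x^2 + 2x - 4
Substitute x = 0:
f'(0) = 3 * 0^2 + 2 * 0 - 4
= 0 + 0 - 4
= -4

-4


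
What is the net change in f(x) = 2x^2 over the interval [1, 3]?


Net change = f(b) - f(a)
f(x) = 2x^2
Compute f(3):
f(3) = 2 * 3^2 + 0 * 3 + 0
= 18 + 0 + 0
= 18
Compute f(1):
f(1) = 2 * 1^2 + 0 * 1 + 0
= 2 + 0 + 0
= 2
Net change = 18 - 2 = 16

16


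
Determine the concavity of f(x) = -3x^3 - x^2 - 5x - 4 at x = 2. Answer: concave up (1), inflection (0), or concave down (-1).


Concavity is determined by the sign of f''(x).
f(x) = -3x^3 - x^2 - 5x - 4
f'(x) = -9x^2 - 2x - 5
f''(x) = -18x - 2
f''(2) = -18 * 2 - 2
= -36 - 2
= -38
Since f''(2) < 0, the function is concave down (-1)

-1


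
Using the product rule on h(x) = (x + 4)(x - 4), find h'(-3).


Let u(x) = x + 4 and v(x) = x - 4
u'(x) = 1
v'(x) = 1
Product rule: h'(x) = u'(x)*v(x) + u(x)*v'(x)
= 1 * (x - 4) + (x + 4) * 1
At x = -3:
u(-3) = 1 * (-3) + 4 = 1
v(-3) = 1 * (-3) - 4 = -7
h'(-3) = 1 * (-7) + 1 * 1
= -7 + 1
= -6

-6


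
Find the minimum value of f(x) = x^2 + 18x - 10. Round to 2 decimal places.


For a quadratic f(x) = ax^2 + bx + c with a > 0, the minimum is at the vertex.
Vertex x-coordinate: x = -b/(2a)
x = -(18) / (2 * 1)
x = -18/2 = -9
Substitute back to find the minimum value:
f(-9) = 1 * (-9)^2 + 18 * (-9) - 10
= 81 - 162 - 10
= -91 = -91.00

-91.00


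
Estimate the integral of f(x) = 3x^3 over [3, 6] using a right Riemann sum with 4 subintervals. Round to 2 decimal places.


Right Riemann sum uses right endpoints of each subinterval.
Interval: [3, 6], n = 4
dx = (6 - 3) / 4 = 3/4
Right endpoints: [15/4, 9/2, 21/4, 6]
f values: [10125/64, 2187/8, 27783/64, 648]
Sum = dx * (sum of f values)
= 3/4 * 24219/16
= 72657/64 ≈ 1135.27

1135.27


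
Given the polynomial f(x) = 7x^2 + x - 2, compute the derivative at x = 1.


Differentiate term by term using power and sum rules:
f(x) = 7x^2 + x - 2
f'(x) = 14x + 1
Substitute x = 1:
f'(1) = 14 * 1 + 1
= 14 + 1
= 15

15


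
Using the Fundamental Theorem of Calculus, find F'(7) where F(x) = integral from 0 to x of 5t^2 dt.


By the Fundamental Theorem of Calculus (Part 1):
If F(x) = integral from 0 to x of f(t) dt, then F'(x) = f(x)
Here f(t) = 5t^2
So F'(x) = 5x^2
Evaluate at x = 7:
F'(7) = 5 * 7^2
= 5 * 49
= 245

245


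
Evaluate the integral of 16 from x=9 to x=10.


The integral of a constant k over [a, b] equals k * (b - a).
integral from 9 to 10 of 16 dx
= 16 * (10 - 9)
= 16 * 1
= 16

16


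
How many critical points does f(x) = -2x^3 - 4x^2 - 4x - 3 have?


Find where f'(x) = 0:
f(x) = -2x^3 - 4x^2 - 4x - 3
f'(x) = -6x^2 - 8x - 4
This is a quadratic in x. Use the discriminant to count real roots.
Discriminant = (-8)^2 - 4 * (-6) * (-4)
= 64 - 96
= -32
Since discriminant < 0, f'(x) = 0 has no real solutions.
Number of critical points: 0

0


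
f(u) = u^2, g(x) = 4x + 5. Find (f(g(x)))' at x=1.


Using the chain rule: (f(g(x)))' = f'(g(x)) * g'(x)
First, find g(1):
g(1) = 4 * 1 + 5 = 9
Next, f'(u) = 2u
And g'(x) = 4
So f'(g(1)) * g'(1)
= 2 * 9 * 4
= 72

72


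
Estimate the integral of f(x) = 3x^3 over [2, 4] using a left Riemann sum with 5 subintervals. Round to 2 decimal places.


Left Riemann sum uses left endpoints of each subinterval.
Interval: [2, 4], n = 5
dx = (4 - 2) / 5 = 2/5
Left endpoints: [2, 12/5, 14/5, 16/5, 18/5]
f values: [24, 5184/125, 8232/125, 12288/125, 17496/125]
Sum = dx * (sum of f values)
= 2/5 * 1848/5
= 3696/25 = 147.84

147.84


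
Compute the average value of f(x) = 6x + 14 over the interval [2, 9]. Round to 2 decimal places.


Average value = 1/(b-a) * integral from a to b of f(x) dx
First compute the integral of 6x + 14:
F(x) = 3x^2 + 14x
F(9) = 3 * 81 + 14 * 9 = 369
F(2) = 3 * 4 + 14 * 2 = 40
Integral = 369 - 40 = 329
Average = 329 / (9 - 2) = 329 / 7
= 47 = 47.00

47.00


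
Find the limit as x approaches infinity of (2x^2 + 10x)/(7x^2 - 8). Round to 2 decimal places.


For limits at infinity with equal-degree polynomials,
we compare leading coefficients.
Numerator leading term: 2x^2
Denominator leading term: 7x^2
Divide both by x^2:
lim = (2 + 10/x) / (7 - 8/x^2)
As x -> infinity, the 1/x and 1/x^2 terms vanish:
= 2/7 ≈ 0.29

0.29


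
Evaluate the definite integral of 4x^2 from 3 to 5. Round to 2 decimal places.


Find the antiderivative of 4x^2:
F(x) = 4/3 * x^3
Apply the Fundamental Theorem of Calculus:
F(5) - F(3)
= 4/3 * 5^3 - 4/3 * 3^3
= 4/3 * (125 - 27)
= 4/3 * 98
= 392/3 ≈ 130.67

130.67


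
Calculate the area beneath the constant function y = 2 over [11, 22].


The area under a constant function y = 2 is a rectangle.
Width = 22 - 11 = 11
Height = 2
Area = width * height
= 11 * 2
= 22

22


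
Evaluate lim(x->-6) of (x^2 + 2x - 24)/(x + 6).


Direct substitution gives 0/0, so we factor the numerator.
Factor: (x^2 + 2x - 24) = (x + 6)(x - 4)
Cancel the common factor (x + 6):
(x^2 + 2x - 24)/(x + 6) = (x - 4)
Now substitute x = -6:
= (-6) - (4) = -10

-10


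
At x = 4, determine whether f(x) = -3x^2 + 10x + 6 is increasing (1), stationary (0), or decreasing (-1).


Compute f'(x) to determine behavior:
f'(x) = -6x + 10
f'(4) = -6 * 4 + 10
= -24 + 10
= -14
Since f'(4) < 0, the function is decreasing (-1)

-1


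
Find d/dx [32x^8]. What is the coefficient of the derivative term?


We apply the power rule: d/dx [ax^n] = a*n * x^(n-1)
d/dx [32x^8]
= 32 * 8 * x^(8-1)
= 256x^7
The coefficient is 256

256


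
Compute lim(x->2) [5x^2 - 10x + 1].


Since polynomials are continuous, we use direct substitution.
lim(x->2) of 5x^2 - 10x + 1
= 5 * 2^2 - 10 * 2 + 1
= 20 - 20 + 1
= 1

1


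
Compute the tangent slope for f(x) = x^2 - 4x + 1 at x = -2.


The slope of the tangent line equals f'(x) at the point.
f(x) = x^2 - 4x + 1
f'(x) = 2x - 4
At x = -2:
f'(-2) = 2 * (-2) - 4
= -4 - 4
= -8

-8


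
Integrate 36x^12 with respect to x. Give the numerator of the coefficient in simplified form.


Apply the power rule for integration:
integral of ax^n dx = a/(n+1) * x^(n+1) + C
integral of 36x^12 dx
= 36/13 * x^13 + C
The coefficient in lowest terms is 36/13, and its numerator is 36

36


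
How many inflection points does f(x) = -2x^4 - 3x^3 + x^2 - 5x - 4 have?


Inflection points occur where f''(x) = 0 and concavity changes.
f(x) = -2x^4 - 3x^3 + x^2 - 5x - 4
f'(x) = -8x^3 - 9x^2 + 2x - 5
f''(x) = -24x^2 - 18x + 2
This is a quadratic in x. Use the discriminant to count real roots.
Discriminant = (-18)^2 - 4 * (-24) * 2
= 324 - (-192)
= 516
Since discriminant > 0, f''(x) = 0 has 2 distinct real solutions.
A quadratic with two distinct real roots changes sign at each root, so concavity changes at both.
Number of inflection points: 2

2


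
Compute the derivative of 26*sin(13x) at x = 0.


Apply the chain rule to differentiate 26*sin(13x):
d/dx [26*sin(13x)]
= 26 * cos(13x) * d/dx(13x)
= 26 * 13 * cos(13x)
= 338 * cos(13x)
Evaluate at x = 0:
= 338 * cos(0)
= 338 * 1
= 338

338


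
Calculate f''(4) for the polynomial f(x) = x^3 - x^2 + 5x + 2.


First derivative:
f'(x) = 3x^2 - 2x + 5
Second derivative:
f''(x) = 6x - 2
Substitute x = 4:
f''(4) = 6 * 4 - 2
= 24 - 2
= 22

22


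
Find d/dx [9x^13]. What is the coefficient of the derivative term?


We apply the power rule: d/dx [ax^n] = a*n * x^(n-1)
d/dx [9x^13]
= 9 * 13 * x^(13-1)
= 117x^12
The coefficient is 117

117


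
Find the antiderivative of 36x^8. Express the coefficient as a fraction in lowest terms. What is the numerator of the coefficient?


Apply the power rule for integration:
integral of ax^n dx = a/(n+1) * x^(n+1) + C
integral of 36x^8 dx
= 36/9 * x^9 + C
= 4 * x^9 + C
The coefficient in lowest terms is 4 = 4/1, so its numerator is 4

4


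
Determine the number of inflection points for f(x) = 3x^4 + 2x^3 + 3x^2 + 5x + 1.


Inflection points occur where f''(x) = 0 and concavity changes.
f(x) = 3x^4 + 2x^3 + 3x^2 + 5x + 1
f'(x) = 12x^3 + 6x^2 + 6x + 5
f''(x) = 36x^2 + 12x + 6
This is a quadratic in x. Use the discriminant to count real roots.
Discriminant = (12)^2 - 4 * 36 * 6
= 144 - 864
= -720
Since discriminant < 0, f''(x) = 0 has no real solutions.
Number of inflection points: 0

0


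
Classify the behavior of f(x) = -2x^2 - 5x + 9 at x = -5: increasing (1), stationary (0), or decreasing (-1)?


Compute f'(x) to determine behavior:
f'(x) = -4x - 5
f'(-5) = -4 * (-5) - 5
= 20 - 5
= 15
Since f'(-5) > 0, the function is increasing (1)

1


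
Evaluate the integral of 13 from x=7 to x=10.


The integral of a constant k over [a, b] equals k * (b - a).
integral from 7 to 10 of 13 dx
= 13 * (10 - 7)
= 13 * 3
= 39

39


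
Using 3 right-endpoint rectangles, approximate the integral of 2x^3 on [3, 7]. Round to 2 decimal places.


Right Riemann sum uses right endpoints of each subinterval.
Interval: [3, 7], n = 3
dx = (7 - 3) / 3 = 4/3
Right endpoints: [13/3, 17/3, 7]
f values: [4394/27, 9826/27, 686]
Sum = dx * (sum of f values)
= 4/3 * 3638/3
= 14552/9 ≈ 1616.89

1616.89


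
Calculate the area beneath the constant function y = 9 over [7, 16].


The area under a constant function y = 9 is a rectangle.
Width = 16 - 7 = 9
Height = 9
Area = width * height
= 9 * 9
= 81

81


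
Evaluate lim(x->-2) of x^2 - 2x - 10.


Since polynomials are continuous, we use direct substitution.
lim(x->-2) of x^2 - 2x - 10
= 1 * (-2)^2 - 2 * (-2) - 10
= 4 + 4 - 10
= -2

-2


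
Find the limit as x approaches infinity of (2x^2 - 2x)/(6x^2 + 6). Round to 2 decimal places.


For limits at infinity with equal-degree polynomials,
we compare leading coefficients.
Numerator leading term: 2x^2
Denominator leading term: 6x^2
Divide both by x^2:
lim = (2 - 2/x) / (6 + 6/x^2)
As x -> infinity, the 1/x and 1/x^2 terms vanish:
= 2/6 = 1/3 ≈ 0.33

0.33


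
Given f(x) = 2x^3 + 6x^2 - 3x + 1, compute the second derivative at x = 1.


First derivative:
f'(x) = 6x^2 + 12x - 3
Second derivative:
f''(x) = 12x + 12
Substitute x = 1:
f''(1) = 12 * 1 + 12
= 12 + 12
= 24

24


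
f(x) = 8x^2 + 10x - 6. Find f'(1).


Differentiate term by term using power and sum rules:
f(x) = 8x^2 + 10x - 6
f'(x) = 16x + 10
Substitute x = 1:
f'(1) = 16 * 1 + 10
= 16 + 10
= 26

26


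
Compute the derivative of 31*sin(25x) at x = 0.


Apply the chain rule to differentiate 31*sin(25x):
d/dx [31*sin(25x)]
= 31 * cos(25x) * d/dx(25x)
= 31 * 25 * cos(25x)
= 775 * cos(25x)
Evaluate at x = 0:
= 775 * cos(0)
= 775 * 1
= 775

775


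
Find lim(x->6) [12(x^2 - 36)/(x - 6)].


Direct substitution gives 0/0, so we factor the numerator.
Factor: 12(x^2 - 36) = 12 * (x - 6)(x + 6)
Cancel the common factor (x - 6):
12(x^2 - 36)/(x - 6) = 12 * (x + 6)
Now substitute x = 6:
= 12 * (6 + 6) = 144

144


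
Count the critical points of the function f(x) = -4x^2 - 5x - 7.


Find where f'(x) = 0:
f'(x) = -8x - 5
Set f'(x) = 0:
-8x - 5 = 0
x = 5 / (-8) = -5/8
This is a linear equation in x, so there is exactly one solution.
Number of critical points: 1

1


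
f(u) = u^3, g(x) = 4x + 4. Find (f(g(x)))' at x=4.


Using the chain rule: (f(g(x)))' = f'(g(x)) * g'(x)
First, find g(4):
g(4) = 4 * 4 + 4 = 20
Next, f'(u) = 3u^2
And g'(x) = 4
So f'(g(4)) * g'(4)
= 3 * 20^2 * 4
= 3 * 400 * 4
= 4800

4800


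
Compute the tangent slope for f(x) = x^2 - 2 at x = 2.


The slope of the tangent line equals f'(x) at the point.
f(x) = x^2 - 2
f'(x) = 2x
At x = 2:
f'(2) = 2 * 2 + 0
= 4 + 0
= 4

4


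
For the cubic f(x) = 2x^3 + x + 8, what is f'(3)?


Differentiate f(x) = 2x^3 + x + 8 term by term:
f'(x) = 6x^2 + 1
Substitute x = 3:
f'(3) = 6 * 3^2 + 0 * 3 + 1
= 54 + 0 + 1
= 55

55


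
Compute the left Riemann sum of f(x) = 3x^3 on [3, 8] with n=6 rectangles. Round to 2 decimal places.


Left Riemann sum uses left endpoints of each subinterval.
Interval: [3, 8], n = 6
dx = (8 - 3) / 6 = 5/6
Left endpoints: [3, 23/6, 14/3, 11/2, 19/3, 43/6]
f values: [81, 12167/72, 2744/9, 3993/8, 6859/9, 79507/72]
Sum = dx * (sum of f values)
= 5/6 * 23363/8
= 116815/48 ≈ 2433.65

2433.65


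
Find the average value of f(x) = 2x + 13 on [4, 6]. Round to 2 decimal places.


Average value = 1/(b-a) * integral from a to b of f(x) dx
First compute the integral of 2x + 13:
F(x) = x^2 + 13x
F(6) = 1 * 36 + 13 * 6 = 114
F(4) = 1 * 16 + 13 * 4 = 68
Integral = 114 - 68 = 46
Average = 46 / (6 - 4) = 46 / 2
= 23 = 23.00

23.00


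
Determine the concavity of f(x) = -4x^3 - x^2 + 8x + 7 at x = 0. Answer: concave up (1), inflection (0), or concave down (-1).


Concavity is determined by the sign of f''(x).
f(x) = -4x^3 - x^2 + 8x + 7
f'(x) = -12x^2 - 2x + 8
f''(x) = -24x - 2
f''(0) = -24 * 0 - 2
= 0 - 2
= -2
Since f''(0) < 0, the function is concave down (-1)

-1


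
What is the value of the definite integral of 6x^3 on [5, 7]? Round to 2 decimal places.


Find the antiderivative of 6x^3:
F(x) = 6/4 * x^4
Apply the Fundamental Theorem of Calculus:
F(7) - F(5)
= 6/4 * 7^4 - 6/4 * 5^4
= 6/4 * (2401 - 625)
= 6/4 * 1776
= 2664 = 2664.00

2664.00


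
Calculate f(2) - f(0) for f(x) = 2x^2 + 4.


Net change = f(b) - f(a)
f(x) = 2x^2 + 4
Compute f(2):
f(2) = 2 * 2^2 + 0 * 2 + 4
= 8 + 0 + 4
= 12
Compute f(0):
f(0) = 2 * 0^2 + 0 * 0 + 4
= 0 + 0 + 4
= 4
Net change = 12 - 4 = 8

8


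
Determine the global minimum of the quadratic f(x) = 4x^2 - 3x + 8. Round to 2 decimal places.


For a quadratic f(x) = ax^2 + bx + c with a > 0, the minimum is at the vertex.
Vertex x-coordinate: x = -b/(2a)
x = -(-3) / (2 * 4)
x = 3/8
Substitute back to find the minimum value:
f(3/8) = 4 * (3/8)^2 - 3 * (3/8) + 8
= 9/16 - 9/8 + 8
= 119/16 ≈ 7.44

7.44


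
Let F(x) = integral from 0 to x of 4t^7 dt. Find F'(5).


By the Fundamental Theorem of Calculus (Part 1):
If F(x) = integral from 0 to x of f(t) dt, then F'(x) = f(x)
Here f(t) = 4t^7
So F'(x) = 4x^7
Evaluate at x = 5:
F'(5) = 4 * 5^7
= 4 * 78125
= 312500

312500


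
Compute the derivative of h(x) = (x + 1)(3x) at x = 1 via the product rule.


Let u(x) = x + 1 and v(x) = 3x
u'(x) = 1
v'(x) = 3
Product rule: h'(x) = u'(x)*v(x) + u(x)*v'(x)
= 1 * (3x) + (x + 1) * 3
At x = 1:
u(1) = 1 * 1 + 1 = 2
v(1) = 3 * 1 + 0 = 3
h'(1) = 1 * 3 + 2 * 3
= 3 + 6
= 9

9


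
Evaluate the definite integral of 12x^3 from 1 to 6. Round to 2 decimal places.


Find the antiderivative of 12x^3:
F(x) = 12/4 * x^4
Apply the Fundamental Theorem of Calculus:
F(6) - F(1)
= 12/4 * 6^4 - 12/4 * 1^4
= 12/4 * (1296 - 1)
= 12/4 * 1295
= 3885 = 3885.00

3885.00


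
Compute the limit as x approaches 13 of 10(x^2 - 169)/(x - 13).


Direct substitution gives 0/0, so we factor the numerator.
Factor: 10(x^2 - 169) = 10 * (x - 13)(x + 13)
Cancel the common factor (x - 13):
10(x^2 - 169)/(x - 13) = 10 * (x + 13)
Now substitute x = 13:
= 10 * (13 + 13) = 260

260


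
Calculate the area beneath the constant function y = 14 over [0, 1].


The area under a constant function y = 14 is a rectangle.
Width = 1 - 0 = 1
Height = 14
Area = width * height
= 1 * 14
= 14

14


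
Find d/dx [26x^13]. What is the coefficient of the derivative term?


We apply the power rule: d/dx [ax^n] = a*n * x^(n-1)
d/dx [26x^13]
= 26 * 13 * x^(13-1)
= 338x^12
The coefficient is 338

338


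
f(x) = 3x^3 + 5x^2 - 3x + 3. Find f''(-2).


First derivative:
f'(x) = 9x^2 + 10x - 3
Second derivative:
f''(x) = 18x + 10
Substitute x = -2:
f''(-2) = 18 * (-2) + 10
= -36 + 10
= -26

-26


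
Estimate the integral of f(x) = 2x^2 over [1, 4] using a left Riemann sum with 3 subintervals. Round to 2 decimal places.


Left Riemann sum uses left endpoints of each subinterval.
Interval: [1, 4], n = 3
dx = (4 - 1) / 3 = 1
Left endpoints: [1, 2, 3]
f values: [2, 8, 18]
Sum = dx * (sum of f values)
= 1 * 28
= 28 = 28.00

28.00


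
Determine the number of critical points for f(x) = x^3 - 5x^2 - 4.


Find where f'(x) = 0:
f(x) = x^3 - 5x^2 - 4
f'(x) = 3x^2 - 10x
This is a quadratic in x. Use the discriminant to count real roots.
Discriminant = (-10)^2 - 4 * 3 * 0
= 100 - 0
= 100
Since discriminant > 0, f'(x) = 0 has 2 real solutions.
Number of critical points: 2

2


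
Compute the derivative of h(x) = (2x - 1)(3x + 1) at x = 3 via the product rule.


Let u(x) = 2x - 1 and v(x) = 3x + 1
u'(x) = 2
v'(x) = 3
Product rule: h'(x) = u'(x)*v(x) + u(x)*v'(x)
= 2 * (3x + 1) + (2x - 1) * 3
At x = 3:
u(3) = 2 * 3 - 1 = 5
v(3) = 3 * 3 + 1 = 10
h'(3) = 2 * 10 + 5 * 3
= 20 + 15
= 35

35


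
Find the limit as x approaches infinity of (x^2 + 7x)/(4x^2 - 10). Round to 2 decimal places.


For limits at infinity with equal-degree polynomials,
we compare leading coefficients.
Numerator leading term: x^2
Denominator leading term: 4x^2
Divide both by x^2:
lim = (1 + 7/x) / (4 - 10/x^2)
As x -> infinity, the 1/x and 1/x^2 terms vanish:
= 1/4 = 0.25

0.25


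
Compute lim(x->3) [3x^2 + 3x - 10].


Since polynomials are continuous, we use direct substitution.
lim(x->3) of 3x^2 + 3x - 10
= 3 * 3^2 + 3 * 3 - 10
= 27 + 9 - 10
= 26

26


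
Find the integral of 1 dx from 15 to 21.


The integral of a constant k over [a, b] equals k * (b - a).
integral from 15 to 21 of 1 dx
= 1 * (21 - 15)
= 1 * 6
= 6

6


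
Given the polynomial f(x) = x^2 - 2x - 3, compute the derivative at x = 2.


Differentiate term by term using power and sum rules:
f(x) = x^2 - 2x - 3
f'(x) = 2x - 2
Substitute x = 2:
f'(2) = 2 * 2 - 2
= 4 - 2
= 2

2


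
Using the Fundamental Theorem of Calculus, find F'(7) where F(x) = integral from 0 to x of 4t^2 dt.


By the Fundamental Theorem of Calculus (Part 1):
If F(x) = integral from 0 to x of f(t) dt, then F'(x) = f(x)
Here f(t) = 4t^2
So F'(x) = 4x^2
Evaluate at x = 7:
F'(7) = 4 * 7^2
= 4 * 49
= 196

196


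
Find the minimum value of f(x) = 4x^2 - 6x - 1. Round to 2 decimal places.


For a quadratic f(x) = ax^2 + bx + c with a > 0, the minimum is at the vertex.
Vertex x-coordinate: x = -b/(2a)
x = -(-6) / (2 * 4)
x = 6/8 = 3/4
Substitute back to find the minimum value:
f(3/4) = 4 * (3/4)^2 - 6 * (3/4) - 1
= 9/4 - 9/2 - 1
= -13/4 = -3.25

-3.25


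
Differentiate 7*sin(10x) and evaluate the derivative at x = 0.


Apply the chain rule to differentiate 7*sin(10x):
d/dx [7*sin(10x)]
= 7 * cos(10x) * d/dx(10x)
= 7 * 10 * cos(10x)
= 70 * cos(10x)
Evaluate at x = 0:
= 70 * cos(0)
= 70 * 1
= 70

70


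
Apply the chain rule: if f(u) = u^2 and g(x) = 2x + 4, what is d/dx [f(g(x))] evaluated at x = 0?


Using the chain rule: (f(g(x)))' = f'(g(x)) * g'(x)
First, find g(0):
g(0) = 2 * 0 + 4 = 4
Next, f'(u) = 2u
And g'(x) = 2
So f'(g(0)) * g'(0)
= 2 * 4 * 2
= 16

16


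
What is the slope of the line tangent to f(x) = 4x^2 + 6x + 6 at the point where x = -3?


The slope of the tangent line equals f'(x) at the point.
f(x) = 4x^2 + 6x + 6
f'(x) = 8x + 6
At x = -3:
f'(-3) = 8 * (-3) + 6
= -24 + 6
= -18

-18


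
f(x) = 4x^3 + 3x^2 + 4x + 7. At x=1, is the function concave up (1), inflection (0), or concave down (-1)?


Concavity is determined by the sign of f''(x).
f(x) = 4x^3 + 3x^2 + 4x + 7
f'(x) = 12x^2 + 6x + 4
f''(x) = 24x + 6
f''(1) = 24 * 1 + 6
= 24 + 6
= 30
Since f''(1) > 0, the function is concave up (1)

1


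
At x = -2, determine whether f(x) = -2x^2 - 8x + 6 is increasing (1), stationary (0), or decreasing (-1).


Compute f'(x) to determine behavior:
f'(x) = -4x - 8
f'(-2) = -4 * (-2) - 8
= 8 - 8
= 0
Since f'(-2) = 0, the function is stationary (0)

0


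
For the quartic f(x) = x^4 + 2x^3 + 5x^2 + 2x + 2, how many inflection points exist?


Inflection points occur where f''(x) = 0 and concavity changes.
f(x) = x^4 + 2x^3 + 5x^2 + 2x + 2
f'(x) = 4x^3 + 6x^2 + 10x + 2
f''(x) = 12x^2 + 12x + 10
This is a quadratic in x. Use the discriminant to count real roots.
Discriminant = (12)^2 - 4 * 12 * 10
= 144 - 480
= -336
Since discriminant < 0, f''(x) = 0 has no real solutions.
Number of inflection points: 0

0
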